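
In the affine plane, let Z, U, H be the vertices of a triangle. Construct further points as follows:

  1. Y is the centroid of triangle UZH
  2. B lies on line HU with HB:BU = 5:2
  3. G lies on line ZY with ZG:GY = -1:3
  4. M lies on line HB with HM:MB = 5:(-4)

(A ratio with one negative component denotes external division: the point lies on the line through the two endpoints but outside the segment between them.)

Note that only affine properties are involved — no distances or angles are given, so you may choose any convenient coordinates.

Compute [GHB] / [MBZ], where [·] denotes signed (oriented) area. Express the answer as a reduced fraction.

[GHB]:[MBZ] = -1/3

Set Z = (0, 0), U = (1, 0), H = (0, 1); any affine frame gives the same invariant.
1. Y is the centroid of triangle UZH ⇒ Y = (1/3, 1/3)
2. B lies on line HU with HB:BU = 5:2 ⇒ B = (5/7, 2/7)
3. G lies on line ZY with ZG:GY = -1:3 ⇒ G = (-1/6, -1/6)
4. M lies on line HB with HM:MB = 5:(-4) ⇒ M = (25/7, -18/7)
2·[GHB] = -20/21, 2·[MBZ] = 20/7
[GHB]:[MBZ] = -20/21:20/7 = -1/3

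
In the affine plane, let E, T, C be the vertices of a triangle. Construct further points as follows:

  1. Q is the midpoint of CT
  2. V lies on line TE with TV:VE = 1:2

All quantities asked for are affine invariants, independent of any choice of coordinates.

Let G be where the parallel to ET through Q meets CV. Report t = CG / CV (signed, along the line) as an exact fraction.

t = 1/2

Choose coordinates E = (0, 0), T = (1, 0), C = (0, 1).
1. Q is the midpoint of CT ⇒ Q = (1/2, 1/2)
2. V lies on line TE with TV:VE = 1:2 ⇒ V = (2/3, 0)
through Q parallel to ET: direction (1, 0); meets CV at G = (1/3, 1/2)
G = C + t·(V−C) with t = 1/2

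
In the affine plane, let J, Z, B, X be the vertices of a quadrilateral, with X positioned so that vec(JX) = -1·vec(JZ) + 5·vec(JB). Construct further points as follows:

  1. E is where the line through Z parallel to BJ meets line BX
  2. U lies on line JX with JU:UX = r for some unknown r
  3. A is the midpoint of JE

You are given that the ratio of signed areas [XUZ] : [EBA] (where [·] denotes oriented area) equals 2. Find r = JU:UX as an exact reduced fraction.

r = 4

Choose coordinates J = (0, 0), Z = (1, 0), B = (0, 1), X = (-1, 5).
1. E is where the line through Z parallel to BJ meets line BX ⇒ E = (1, -3)
2. With JU:UX = r, write λ = r/(r+1) so U = J + λ·(X−J); U is affine-linear in λ
3. A is the midpoint of JE ⇒ A = (1/2, -3/2)
Every point depending on U is an affine combination of U and λ-independent points, so each such coordinate is linear in λ; the λ² term in each signed area is a multiple of (X−J)×(X−J) = 0, so 2·[XUZ] and 2·[EBA] are each linear in λ. Evaluating at λ=0 and λ=1:
  2·[XUZ] = -5·λ + 5,   2·[EBA] = 1/2
So [XUZ]:[EBA] = (-5·λ + 5) / (1/2). Setting this equal to 2:
  -5·λ + 5 = 2·(1/2)  ⇒  λ = 4/5
Then r = λ/(1−λ) = (4/5)/(1/5) = 4. Check: with r = 4, U = (-4/5, 4) and [XUZ]:[EBA] = 2 as required.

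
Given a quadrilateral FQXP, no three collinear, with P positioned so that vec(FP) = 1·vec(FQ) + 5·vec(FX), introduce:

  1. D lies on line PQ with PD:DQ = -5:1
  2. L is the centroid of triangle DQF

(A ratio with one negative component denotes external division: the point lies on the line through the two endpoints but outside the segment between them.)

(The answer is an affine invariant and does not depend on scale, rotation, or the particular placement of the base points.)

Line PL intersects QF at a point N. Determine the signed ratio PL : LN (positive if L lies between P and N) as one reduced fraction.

PL:LN = -13

Choose coordinates F = (0, 0), Q = (1, 0), X = (0, 1), P = (1, 5).
1. D lies on line PQ with PD:DQ = -5:1 ⇒ D = (1, -5/4)
2. L is the centroid of triangle DQF ⇒ L = (2/3, -5/12)
line PL meets QF at N = (9/13, 0)
L = P + t·(N−P) with t = 13/12, so PL:LN = 13/12:-1/12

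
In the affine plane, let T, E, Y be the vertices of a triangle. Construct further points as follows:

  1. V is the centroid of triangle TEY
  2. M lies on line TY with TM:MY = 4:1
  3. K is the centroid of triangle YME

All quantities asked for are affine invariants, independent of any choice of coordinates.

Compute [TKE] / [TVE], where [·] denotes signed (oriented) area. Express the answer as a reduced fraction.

[TKE]:[TVE] = 9/5

Assign T = (0, 0), E = (1, 0), Y = (0, 1) — the answer is frame-independent, so this choice is without loss of generality.
1. V is the centroid of triangle TEY ⇒ V = (1/3, 1/3)
2. M lies on line TY with TM:MY = 4:1 ⇒ M = (0, 4/5)
3. K is the centroid of triangle YME ⇒ K = (1/3, 3/5)
2·[TKE] = -3/5, 2·[TVE] = -1/3
[TKE]:[TVE] = -3/5:-1/3 = 9/5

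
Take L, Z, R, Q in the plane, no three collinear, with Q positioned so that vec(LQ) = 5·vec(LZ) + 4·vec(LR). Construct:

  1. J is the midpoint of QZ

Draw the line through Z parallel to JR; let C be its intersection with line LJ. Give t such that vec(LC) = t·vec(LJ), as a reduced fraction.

Set L = (0, 0), Z = (1, 0), R = (0, 1), Q = (5, 4); any affine frame gives the same invariant.
1. J is the midpoint of QZ ⇒ J = (3, 2)
through Z parallel to JR: direction (-3, -1); meets LJ at C = (-1, -2/3)
C = L + t·(J−L) with t = -1/3

t = -1/3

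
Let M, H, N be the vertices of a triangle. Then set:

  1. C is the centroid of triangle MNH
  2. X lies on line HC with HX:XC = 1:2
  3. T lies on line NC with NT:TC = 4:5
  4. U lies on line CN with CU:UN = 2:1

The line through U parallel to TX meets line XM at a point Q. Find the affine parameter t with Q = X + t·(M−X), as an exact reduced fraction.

t = -2/43

Work in coordinates with M = (0, 0), H = (1, 0), N = (0, 1).
1. C is the centroid of triangle MNH ⇒ C = (1/3, 1/3)
2. X lies on line HC with HX:XC = 1:2 ⇒ X = (7/9, 1/9)
3. T lies on line NC with NT:TC = 4:5 ⇒ T = (4/27, 19/27)
4. U lies on line CN with CU:UN = 2:1 ⇒ U = (1/9, 7/9)
through U parallel to TX: direction (17/27, -16/27); meets XM at Q = (35/43, 5/43)
Q = X + t·(M−X) with t = -2/43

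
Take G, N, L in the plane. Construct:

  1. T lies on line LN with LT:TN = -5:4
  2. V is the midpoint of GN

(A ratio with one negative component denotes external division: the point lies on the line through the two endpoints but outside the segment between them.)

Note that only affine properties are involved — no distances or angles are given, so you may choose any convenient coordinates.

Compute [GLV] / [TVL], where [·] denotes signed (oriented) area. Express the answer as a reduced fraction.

[GLV]:[TVL] = 1/5

Work in coordinates with G = (0, 0), N = (1, 0), L = (0, 1).
1. T lies on line LN with LT:TN = -5:4 ⇒ T = (5, -4)
2. V is the midpoint of GN ⇒ V = (1/2, 0)
2·[GLV] = -1/2, 2·[TVL] = -5/2
[GLV]:[TVL] = -1/2:-5/2 = 1/5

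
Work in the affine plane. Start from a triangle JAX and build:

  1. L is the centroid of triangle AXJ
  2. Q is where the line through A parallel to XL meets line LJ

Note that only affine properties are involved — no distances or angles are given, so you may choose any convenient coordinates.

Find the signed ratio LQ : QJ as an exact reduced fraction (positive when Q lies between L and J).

LQ:QJ = -1/2

Set J = (0, 0), A = (1, 0), X = (0, 1); any affine frame gives the same invariant.
1. L is the centroid of triangle AXJ ⇒ L = (1/3, 1/3)
2. Q is where the line through A parallel to XL meets line LJ ⇒ Q = (2/3, 2/3)
Q = L + t·(J−L) with t = -1, so LQ:QJ = t:(1−t) = -1:2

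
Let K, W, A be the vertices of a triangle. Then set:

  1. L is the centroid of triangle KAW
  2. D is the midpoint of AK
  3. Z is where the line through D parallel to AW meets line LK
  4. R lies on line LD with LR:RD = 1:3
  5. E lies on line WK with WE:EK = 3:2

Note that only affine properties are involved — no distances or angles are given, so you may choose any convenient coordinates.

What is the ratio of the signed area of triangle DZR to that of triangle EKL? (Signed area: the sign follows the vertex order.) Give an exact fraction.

[DZR]:[EKL] = -15/64

Assign K = (0, 0), W = (1, 0), A = (0, 1) — the answer is frame-independent, so this choice is without loss of generality.
1. L is the centroid of triangle KAW ⇒ L = (1/3, 1/3)
2. D is the midpoint of AK ⇒ D = (0, 1/2)
3. Z is where the line through D parallel to AW meets line LK ⇒ Z = (1/4, 1/4)
4. R lies on line LD with LR:RD = 1:3 ⇒ R = (1/4, 3/8)
5. E lies on line WK with WE:EK = 3:2 ⇒ E = (2/5, 0)
2·[DZR] = 1/32, 2·[EKL] = -2/15
[DZR]:[EKL] = 1/32:-2/15 = -15/64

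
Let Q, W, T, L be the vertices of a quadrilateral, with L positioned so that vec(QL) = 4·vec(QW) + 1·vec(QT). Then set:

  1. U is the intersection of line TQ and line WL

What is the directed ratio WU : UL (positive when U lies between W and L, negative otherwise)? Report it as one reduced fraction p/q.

WU:UL = -1/4

Work in coordinates with Q = (0, 0), W = (1, 0), T = (0, 1), L = (4, 1).
1. U is the intersection of line TQ and line WL ⇒ U = (0, -1/3)
U = W + t·(L−W) with t = -1/3, so WU:UL = t:(1−t) = -1/3:4/3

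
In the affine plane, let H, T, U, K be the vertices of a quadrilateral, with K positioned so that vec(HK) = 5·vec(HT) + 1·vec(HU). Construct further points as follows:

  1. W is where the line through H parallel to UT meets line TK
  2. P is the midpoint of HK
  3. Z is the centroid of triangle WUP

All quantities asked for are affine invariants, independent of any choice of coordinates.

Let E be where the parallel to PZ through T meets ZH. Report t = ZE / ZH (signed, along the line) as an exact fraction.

t = 21/19

Work in coordinates with H = (0, 0), T = (1, 0), U = (0, 1), K = (5, 1).
1. W is where the line through H parallel to UT meets line TK ⇒ W = (1/5, -1/5)
2. P is the midpoint of HK ⇒ P = (5/2, 1/2)
3. Z is the centroid of triangle WUP ⇒ Z = (9/10, 13/30)
through T parallel to PZ: direction (-8/5, -1/15); meets ZH at E = (-9/95, -13/285)
E = Z + t·(H−Z) with t = 21/19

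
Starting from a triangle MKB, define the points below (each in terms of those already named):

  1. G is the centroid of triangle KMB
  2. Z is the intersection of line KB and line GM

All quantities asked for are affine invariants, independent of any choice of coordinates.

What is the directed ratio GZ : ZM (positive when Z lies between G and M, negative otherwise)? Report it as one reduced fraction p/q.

Choose coordinates M = (0, 0), K = (1, 0), B = (0, 1).
1. G is the centroid of triangle KMB ⇒ G = (1/3, 1/3)
2. Z is the intersection of line KB and line GM ⇒ Z = (1/2, 1/2)
Z = G + t·(M−G) with t = -1/2, so GZ:ZM = t:(1−t) = -1/2:3/2

GZ:ZM = -1/3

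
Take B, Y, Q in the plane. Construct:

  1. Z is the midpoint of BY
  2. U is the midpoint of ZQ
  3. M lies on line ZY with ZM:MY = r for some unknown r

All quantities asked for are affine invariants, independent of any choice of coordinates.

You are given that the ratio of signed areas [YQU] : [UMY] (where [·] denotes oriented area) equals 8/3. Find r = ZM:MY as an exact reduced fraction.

r = 5/3

Set B = (0, 0), Y = (1, 0), Q = (0, 1); any affine frame gives the same invariant.
1. Z is the midpoint of BY ⇒ Z = (1/2, 0)
2. U is the midpoint of ZQ ⇒ U = (1/4, 1/2)
3. With ZM:MY = r, write λ = r/(r+1) so M = Z + λ·(Y−Z); M is affine-linear in λ
Every point depending on M is an affine combination of M and λ-independent points, so each such coordinate is linear in λ; the λ² term in each signed area is a multiple of (Y−Z)×(Y−Z) = 0, so 2·[YQU] and 2·[UMY] are each linear in λ. Evaluating at λ=0 and λ=1:
  2·[YQU] = 1/4,   2·[UMY] = -1/4·λ + 1/4
So [YQU]:[UMY] = (1/4) / (-1/4·λ + 1/4). Setting this equal to 8/3:
  1/4 = 8/3·(-1/4·λ + 1/4)  ⇒  λ = 5/8
Then r = λ/(1−λ) = (5/8)/(3/8) = 5/3. Check: with r = 5/3, M = (13/16, 0) and [YQU]:[UMY] = 8/3 as required.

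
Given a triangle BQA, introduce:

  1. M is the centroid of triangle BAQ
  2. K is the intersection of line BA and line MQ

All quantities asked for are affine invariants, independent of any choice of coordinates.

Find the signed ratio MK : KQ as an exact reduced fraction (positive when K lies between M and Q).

Assign B = (0, 0), Q = (1, 0), A = (0, 1) — the answer is frame-independent, so this choice is without loss of generality.
1. M is the centroid of triangle BAQ ⇒ M = (1/3, 1/3)
2. K is the intersection of line BA and line MQ ⇒ K = (0, 1/2)
K = M + t·(Q−M) with t = -1/2, so MK:KQ = t:(1−t) = -1/2:3/2

MK:KQ = -1/3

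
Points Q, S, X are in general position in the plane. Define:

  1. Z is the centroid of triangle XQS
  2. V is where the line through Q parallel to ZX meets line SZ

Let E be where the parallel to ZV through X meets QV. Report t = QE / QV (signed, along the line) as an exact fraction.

t = 2

Choose coordinates Q = (0, 0), S = (1, 0), X = (0, 1).
1. Z is the centroid of triangle XQS ⇒ Z = (1/3, 1/3)
2. V is where the line through Q parallel to ZX meets line SZ ⇒ V = (-1/3, 2/3)
through X parallel to ZV: direction (-2/3, 1/3); meets QV at E = (-2/3, 4/3)
E = Q + t·(V−Q) with t = 2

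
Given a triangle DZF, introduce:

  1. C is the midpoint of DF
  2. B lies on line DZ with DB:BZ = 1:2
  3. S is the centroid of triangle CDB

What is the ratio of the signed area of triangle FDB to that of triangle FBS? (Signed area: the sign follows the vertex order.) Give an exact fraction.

Set D = (0, 0), Z = (1, 0), F = (0, 1); any affine frame gives the same invariant.
1. C is the midpoint of DF ⇒ C = (0, 1/2)
2. B lies on line DZ with DB:BZ = 1:2 ⇒ B = (1/3, 0)
3. S is the centroid of triangle CDB ⇒ S = (1/9, 1/6)
2·[FDB] = 1/3, 2·[FBS] = -1/6
[FDB]:[FBS] = 1/3:-1/6 = -2

[FDB]:[FBS] = -2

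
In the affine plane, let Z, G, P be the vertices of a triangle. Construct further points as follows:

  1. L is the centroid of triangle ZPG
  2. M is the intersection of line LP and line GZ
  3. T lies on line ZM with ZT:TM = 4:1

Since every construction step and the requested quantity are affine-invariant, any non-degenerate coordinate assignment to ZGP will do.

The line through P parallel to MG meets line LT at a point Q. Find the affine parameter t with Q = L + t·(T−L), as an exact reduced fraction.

t = -2

Assign Z = (0, 0), G = (1, 0), P = (0, 1) — the answer is frame-independent, so this choice is without loss of generality.
1. L is the centroid of triangle ZPG ⇒ L = (1/3, 1/3)
2. M is the intersection of line LP and line GZ ⇒ M = (1/2, 0)
3. T lies on line ZM with ZT:TM = 4:1 ⇒ T = (2/5, 0)
through P parallel to MG: direction (1/2, 0); meets LT at Q = (1/5, 1)
Q = L + t·(T−L) with t = -2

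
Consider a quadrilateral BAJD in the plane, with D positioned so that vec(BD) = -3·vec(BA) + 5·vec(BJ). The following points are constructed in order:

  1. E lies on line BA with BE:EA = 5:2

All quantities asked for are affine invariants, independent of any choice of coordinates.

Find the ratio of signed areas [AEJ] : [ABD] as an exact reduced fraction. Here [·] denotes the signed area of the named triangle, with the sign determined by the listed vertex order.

Work in coordinates with B = (0, 0), A = (1, 0), J = (0, 1), D = (-3, 5).
1. E lies on line BA with BE:EA = 5:2 ⇒ E = (5/7, 0)
2·[AEJ] = -2/7, 2·[ABD] = -5
[AEJ]:[ABD] = -2/7:-5 = 2/35

[AEJ]:[ABD] = 2/35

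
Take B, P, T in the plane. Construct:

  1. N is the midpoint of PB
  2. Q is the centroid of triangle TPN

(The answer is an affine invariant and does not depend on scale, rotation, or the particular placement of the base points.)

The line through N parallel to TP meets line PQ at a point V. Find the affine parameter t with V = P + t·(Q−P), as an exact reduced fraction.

Assign B = (0, 0), P = (1, 0), T = (0, 1) — the answer is frame-independent, so this choice is without loss of generality.
1. N is the midpoint of PB ⇒ N = (1/2, 0)
2. Q is the centroid of triangle TPN ⇒ Q = (1/2, 1/3)
through N parallel to TP: direction (1, -1); meets PQ at V = (-1/2, 1)
V = P + t·(Q−P) with t = 3

t = 3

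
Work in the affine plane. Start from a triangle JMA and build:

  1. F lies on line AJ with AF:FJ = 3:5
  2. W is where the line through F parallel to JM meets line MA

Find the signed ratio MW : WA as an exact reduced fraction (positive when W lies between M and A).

Choose coordinates J = (0, 0), M = (1, 0), A = (0, 1).
1. F lies on line AJ with AF:FJ = 3:5 ⇒ F = (0, 5/8)
2. W is where the line through F parallel to JM meets line MA ⇒ W = (3/8, 5/8)
W = M + t·(A−M) with t = 5/8, so MW:WA = t:(1−t) = 5/8:3/8

MW:WA = 5/3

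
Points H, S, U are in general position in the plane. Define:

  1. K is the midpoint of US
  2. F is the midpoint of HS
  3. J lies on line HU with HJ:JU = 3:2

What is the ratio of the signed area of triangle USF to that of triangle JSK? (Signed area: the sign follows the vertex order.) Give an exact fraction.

[USF]:[JSK] = -5/2

Work in coordinates with H = (0, 0), S = (1, 0), U = (0, 1).
1. K is the midpoint of US ⇒ K = (1/2, 1/2)
2. F is the midpoint of HS ⇒ F = (1/2, 0)
3. J lies on line HU with HJ:JU = 3:2 ⇒ J = (0, 3/5)
2·[USF] = -1/2, 2·[JSK] = 1/5
[USF]:[JSK] = -1/2:1/5 = -5/2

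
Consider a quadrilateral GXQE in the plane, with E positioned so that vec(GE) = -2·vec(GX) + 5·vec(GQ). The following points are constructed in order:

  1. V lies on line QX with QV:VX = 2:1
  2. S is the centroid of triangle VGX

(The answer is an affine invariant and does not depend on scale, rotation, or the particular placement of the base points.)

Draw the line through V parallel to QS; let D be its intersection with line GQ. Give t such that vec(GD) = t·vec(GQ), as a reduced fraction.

t = 7/5

Set G = (0, 0), X = (1, 0), Q = (0, 1), E = (-2, 5); any affine frame gives the same invariant.
1. V lies on line QX with QV:VX = 2:1 ⇒ V = (2/3, 1/3)
2. S is the centroid of triangle VGX ⇒ S = (5/9, 1/9)
through V parallel to QS: direction (5/9, -8/9); meets GQ at D = (0, 7/5)
D = G + t·(Q−G) with t = 7/5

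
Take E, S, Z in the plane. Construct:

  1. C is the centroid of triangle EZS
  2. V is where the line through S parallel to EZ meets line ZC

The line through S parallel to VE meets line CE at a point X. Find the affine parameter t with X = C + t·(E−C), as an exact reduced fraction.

t = -1/2

Assign E = (0, 0), S = (1, 0), Z = (0, 1) — the answer is frame-independent, so this choice is without loss of generality.
1. C is the centroid of triangle EZS ⇒ C = (1/3, 1/3)
2. V is where the line through S parallel to EZ meets line ZC ⇒ V = (1, -1)
through S parallel to VE: direction (-1, 1); meets CE at X = (1/2, 1/2)
X = C + t·(E−C) with t = -1/2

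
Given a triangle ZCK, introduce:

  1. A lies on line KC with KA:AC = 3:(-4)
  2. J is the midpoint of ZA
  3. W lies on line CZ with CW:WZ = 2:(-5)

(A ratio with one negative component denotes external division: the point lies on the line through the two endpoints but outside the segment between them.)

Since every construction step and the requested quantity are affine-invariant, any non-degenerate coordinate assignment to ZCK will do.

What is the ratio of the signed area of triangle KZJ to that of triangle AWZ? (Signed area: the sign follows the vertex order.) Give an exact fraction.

Assign Z = (0, 0), C = (1, 0), K = (0, 1) — the answer is frame-independent, so this choice is without loss of generality.
1. A lies on line KC with KA:AC = 3:(-4) ⇒ A = (-3, 4)
2. J is the midpoint of ZA ⇒ J = (-3/2, 2)
3. W lies on line CZ with CW:WZ = 2:(-5) ⇒ W = (5/3, 0)
2·[KZJ] = -3/2, 2·[AWZ] = -20/3
[KZJ]:[AWZ] = -3/2:-20/3 = 9/40

[KZJ]:[AWZ] = 9/40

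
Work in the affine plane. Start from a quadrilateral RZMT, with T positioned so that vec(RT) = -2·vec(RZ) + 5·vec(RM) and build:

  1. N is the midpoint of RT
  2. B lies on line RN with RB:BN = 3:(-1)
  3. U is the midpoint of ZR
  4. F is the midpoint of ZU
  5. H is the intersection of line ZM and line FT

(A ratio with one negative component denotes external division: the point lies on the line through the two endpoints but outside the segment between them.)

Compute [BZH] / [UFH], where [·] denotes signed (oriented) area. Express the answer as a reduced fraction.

[BZH]:[UFH] = -5

Assign R = (0, 0), Z = (1, 0), M = (0, 1), T = (-2, 5) — the answer is frame-independent, so this choice is without loss of generality.
1. N is the midpoint of RT ⇒ N = (-1, 5/2)
2. B lies on line RN with RB:BN = 3:(-1) ⇒ B = (-3/2, 15/4)
3. U is the midpoint of ZR ⇒ U = (1/2, 0)
4. F is the midpoint of ZU ⇒ F = (3/4, 0)
5. H is the intersection of line ZM and line FT ⇒ H = (4/9, 5/9)
2·[BZH] = -25/36, 2·[UFH] = 5/36
[BZH]:[UFH] = -25/36:5/36 = -5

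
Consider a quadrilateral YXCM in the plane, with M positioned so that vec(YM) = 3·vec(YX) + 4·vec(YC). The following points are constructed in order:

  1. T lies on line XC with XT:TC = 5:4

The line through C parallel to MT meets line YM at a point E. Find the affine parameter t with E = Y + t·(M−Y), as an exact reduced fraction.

t = -23

Choose coordinates Y = (0, 0), X = (1, 0), C = (0, 1), M = (3, 4).
1. T lies on line XC with XT:TC = 5:4 ⇒ T = (4/9, 5/9)
through C parallel to MT: direction (-23/9, -31/9); meets YM at E = (-69, -92)
E = Y + t·(M−Y) with t = -23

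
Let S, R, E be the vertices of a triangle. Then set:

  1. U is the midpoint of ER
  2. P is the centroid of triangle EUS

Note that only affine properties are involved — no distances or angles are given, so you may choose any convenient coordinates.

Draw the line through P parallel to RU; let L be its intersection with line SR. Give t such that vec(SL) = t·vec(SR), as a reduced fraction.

Assign S = (0, 0), R = (1, 0), E = (0, 1) — the answer is frame-independent, so this choice is without loss of generality.
1. U is the midpoint of ER ⇒ U = (1/2, 1/2)
2. P is the centroid of triangle EUS ⇒ P = (1/6, 1/2)
through P parallel to RU: direction (-1/2, 1/2); meets SR at L = (2/3, 0)
L = S + t·(R−S) with t = 2/3

t = 2/3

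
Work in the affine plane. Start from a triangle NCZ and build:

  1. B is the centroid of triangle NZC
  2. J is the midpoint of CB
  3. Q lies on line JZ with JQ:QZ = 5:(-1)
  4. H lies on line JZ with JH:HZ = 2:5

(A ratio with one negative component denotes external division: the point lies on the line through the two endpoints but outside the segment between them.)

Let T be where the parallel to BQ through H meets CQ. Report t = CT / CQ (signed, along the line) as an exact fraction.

Assign N = (0, 0), C = (1, 0), Z = (0, 1) — the answer is frame-independent, so this choice is without loss of generality.
1. B is the centroid of triangle NZC ⇒ B = (1/3, 1/3)
2. J is the midpoint of CB ⇒ J = (2/3, 1/6)
3. Q lies on line JZ with JQ:QZ = 5:(-1) ⇒ Q = (-1/6, 29/24)
4. H lies on line JZ with JH:HZ = 2:5 ⇒ H = (10/21, 17/42)
through H parallel to BQ: direction (-1/2, 7/8); meets CQ at T = (17/60, 1247/1680)
T = C + t·(Q−C) with t = 43/70

t = 43/70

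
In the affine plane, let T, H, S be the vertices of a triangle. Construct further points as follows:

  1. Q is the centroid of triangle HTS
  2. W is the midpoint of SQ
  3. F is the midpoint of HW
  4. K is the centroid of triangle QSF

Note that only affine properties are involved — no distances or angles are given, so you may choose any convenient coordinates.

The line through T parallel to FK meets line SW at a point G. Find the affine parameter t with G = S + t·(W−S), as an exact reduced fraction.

Work in coordinates with T = (0, 0), H = (1, 0), S = (0, 1).
1. Q is the centroid of triangle HTS ⇒ Q = (1/3, 1/3)
2. W is the midpoint of SQ ⇒ W = (1/6, 2/3)
3. F is the midpoint of HW ⇒ F = (7/12, 1/3)
4. K is the centroid of triangle QSF ⇒ K = (11/36, 5/9)
through T parallel to FK: direction (-5/18, 2/9); meets SW at G = (5/6, -2/3)
G = S + t·(W−S) with t = 5

t = 5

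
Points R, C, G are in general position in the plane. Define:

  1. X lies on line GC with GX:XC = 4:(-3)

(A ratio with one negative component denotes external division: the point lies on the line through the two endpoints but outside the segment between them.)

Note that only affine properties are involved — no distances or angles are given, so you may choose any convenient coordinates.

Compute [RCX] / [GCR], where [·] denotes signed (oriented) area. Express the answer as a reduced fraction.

Set R = (0, 0), C = (1, 0), G = (0, 1); any affine frame gives the same invariant.
1. X lies on line GC with GX:XC = 4:(-3) ⇒ X = (4, -3)
2·[RCX] = -3, 2·[GCR] = -1
[RCX]:[GCR] = -3:-1 = 3

[RCX]:[GCR] = 3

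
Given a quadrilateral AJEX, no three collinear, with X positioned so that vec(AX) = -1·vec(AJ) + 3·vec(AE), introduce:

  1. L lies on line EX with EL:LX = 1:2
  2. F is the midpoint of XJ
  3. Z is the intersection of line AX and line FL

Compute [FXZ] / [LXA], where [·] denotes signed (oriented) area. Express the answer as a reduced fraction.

Assign A = (0, 0), J = (1, 0), E = (0, 1), X = (-1, 3) — the answer is frame-independent, so this choice is without loss of generality.
1. L lies on line EX with EL:LX = 1:2 ⇒ L = (-1/3, 5/3)
2. F is the midpoint of XJ ⇒ F = (0, 3/2)
3. Z is the intersection of line AX and line FL ⇒ Z = (-3/5, 9/5)
2·[FXZ] = 3/5, 2·[LXA] = 2/3
[FXZ]:[LXA] = 3/5:2/3 = 9/10

[FXZ]:[LXA] = 9/10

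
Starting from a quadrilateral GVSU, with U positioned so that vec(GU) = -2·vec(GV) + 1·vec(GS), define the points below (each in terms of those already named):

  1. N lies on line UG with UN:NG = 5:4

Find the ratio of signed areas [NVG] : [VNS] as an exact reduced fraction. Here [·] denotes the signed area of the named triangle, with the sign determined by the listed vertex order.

Work in coordinates with G = (0, 0), V = (1, 0), S = (0, 1), U = (-2, 1).
1. N lies on line UG with UN:NG = 5:4 ⇒ N = (-8/9, 4/9)
2·[NVG] = -4/9, 2·[VNS] = -13/9
[NVG]:[VNS] = -4/9:-13/9 = 4/13

[NVG]:[VNS] = 4/13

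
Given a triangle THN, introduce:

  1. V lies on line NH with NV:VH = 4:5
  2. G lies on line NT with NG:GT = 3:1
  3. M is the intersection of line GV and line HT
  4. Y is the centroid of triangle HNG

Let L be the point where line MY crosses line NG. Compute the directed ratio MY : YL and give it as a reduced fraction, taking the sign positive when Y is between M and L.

MY:YL = -23/11

Choose coordinates T = (0, 0), H = (1, 0), N = (0, 1).
1. V lies on line NH with NV:VH = 4:5 ⇒ V = (4/9, 5/9)
2. G lies on line NT with NG:GT = 3:1 ⇒ G = (0, 1/4)
3. M is the intersection of line GV and line HT ⇒ M = (-4/11, 0)
4. Y is the centroid of triangle HNG ⇒ Y = (1/3, 5/12)
line MY meets NG at L = (0, 5/23)
Y = M + t·(L−M) with t = 23/12, so MY:YL = 23/12:-11/12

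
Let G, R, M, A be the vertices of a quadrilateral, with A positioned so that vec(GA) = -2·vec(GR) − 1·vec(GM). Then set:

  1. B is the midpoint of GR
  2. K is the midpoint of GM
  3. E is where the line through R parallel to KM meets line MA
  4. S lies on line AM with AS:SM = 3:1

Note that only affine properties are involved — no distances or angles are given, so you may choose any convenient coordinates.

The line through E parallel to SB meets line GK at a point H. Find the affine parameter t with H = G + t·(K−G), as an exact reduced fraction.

t = 5

Choose coordinates G = (0, 0), R = (1, 0), M = (0, 1), A = (-2, -1).
1. B is the midpoint of GR ⇒ B = (1/2, 0)
2. K is the midpoint of GM ⇒ K = (0, 1/2)
3. E is where the line through R parallel to KM meets line MA ⇒ E = (1, 2)
4. S lies on line AM with AS:SM = 3:1 ⇒ S = (-1/2, 1/2)
through E parallel to SB: direction (1, -1/2); meets GK at H = (0, 5/2)
H = G + t·(K−G) with t = 5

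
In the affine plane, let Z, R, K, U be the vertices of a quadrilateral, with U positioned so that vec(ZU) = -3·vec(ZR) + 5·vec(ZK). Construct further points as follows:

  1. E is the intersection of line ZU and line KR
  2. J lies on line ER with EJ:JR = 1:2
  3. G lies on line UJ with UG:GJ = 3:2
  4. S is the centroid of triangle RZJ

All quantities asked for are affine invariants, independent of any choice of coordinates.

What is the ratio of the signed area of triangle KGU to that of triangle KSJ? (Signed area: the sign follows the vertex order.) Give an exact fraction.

[KGU]:[KSJ] = 9/5

Assign Z = (0, 0), R = (1, 0), K = (0, 1), U = (-3, 5) — the answer is frame-independent, so this choice is without loss of generality.
1. E is the intersection of line ZU and line KR ⇒ E = (-3/2, 5/2)
2. J lies on line ER with EJ:JR = 1:2 ⇒ J = (-2/3, 5/3)
3. G lies on line UJ with UG:GJ = 3:2 ⇒ G = (-8/5, 3)
4. S is the centroid of triangle RZJ ⇒ S = (1/9, 5/9)
2·[KGU] = -2/5, 2·[KSJ] = -2/9
[KGU]:[KSJ] = -2/5:-2/9 = 9/5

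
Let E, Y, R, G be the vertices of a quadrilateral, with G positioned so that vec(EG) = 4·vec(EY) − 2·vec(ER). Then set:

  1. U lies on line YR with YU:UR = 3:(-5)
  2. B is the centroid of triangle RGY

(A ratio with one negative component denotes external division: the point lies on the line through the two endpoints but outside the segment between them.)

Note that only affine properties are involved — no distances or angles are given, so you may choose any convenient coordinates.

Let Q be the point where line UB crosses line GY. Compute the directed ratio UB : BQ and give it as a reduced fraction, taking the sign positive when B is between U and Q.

UB:BQ = -11/2

Choose coordinates E = (0, 0), Y = (1, 0), R = (0, 1), G = (4, -2).
1. U lies on line YR with YU:UR = 3:(-5) ⇒ U = (5/2, -3/2)
2. B is the centroid of triangle RGY ⇒ B = (5/3, -1/3)
line UB meets GY at Q = (20/11, -6/11)
B = U + t·(Q−U) with t = 11/9, so UB:BQ = 11/9:-2/9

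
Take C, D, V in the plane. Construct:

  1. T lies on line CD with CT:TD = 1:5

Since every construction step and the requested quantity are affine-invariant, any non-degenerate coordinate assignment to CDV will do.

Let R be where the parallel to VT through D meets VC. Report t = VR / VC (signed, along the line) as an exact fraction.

t = -5

Assign C = (0, 0), D = (1, 0), V = (0, 1) — the answer is frame-independent, so this choice is without loss of generality.
1. T lies on line CD with CT:TD = 1:5 ⇒ T = (1/6, 0)
through D parallel to VT: direction (1/6, -1); meets VC at R = (0, 6)
R = V + t·(C−V) with t = -5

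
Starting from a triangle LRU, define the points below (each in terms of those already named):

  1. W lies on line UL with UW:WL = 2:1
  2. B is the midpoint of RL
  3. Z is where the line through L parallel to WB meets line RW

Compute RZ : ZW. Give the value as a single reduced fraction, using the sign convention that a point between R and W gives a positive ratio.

Assign L = (0, 0), R = (1, 0), U = (0, 1) — the answer is frame-independent, so this choice is without loss of generality.
1. W lies on line UL with UW:WL = 2:1 ⇒ W = (0, 1/3)
2. B is the midpoint of RL ⇒ B = (1/2, 0)
3. Z is where the line through L parallel to WB meets line RW ⇒ Z = (-1, 2/3)
Z = R + t·(W−R) with t = 2, so RZ:ZW = t:(1−t) = 2:-1

RZ:ZW = -2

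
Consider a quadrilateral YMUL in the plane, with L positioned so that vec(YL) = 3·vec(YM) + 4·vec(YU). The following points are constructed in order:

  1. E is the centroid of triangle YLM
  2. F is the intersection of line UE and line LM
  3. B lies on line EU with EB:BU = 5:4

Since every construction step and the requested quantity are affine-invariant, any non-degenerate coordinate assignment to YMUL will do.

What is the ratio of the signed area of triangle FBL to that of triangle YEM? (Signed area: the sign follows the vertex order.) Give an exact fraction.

[FBL]:[YEM] = 53/28

Work in coordinates with Y = (0, 0), M = (1, 0), U = (0, 1), L = (3, 4).
1. E is the centroid of triangle YLM ⇒ E = (4/3, 4/3)
2. F is the intersection of line UE and line LM ⇒ F = (12/7, 10/7)
3. B lies on line EU with EB:BU = 5:4 ⇒ B = (16/27, 31/27)
2·[FBL] = -53/21, 2·[YEM] = -4/3
[FBL]:[YEM] = -53/21:-4/3 = 53/28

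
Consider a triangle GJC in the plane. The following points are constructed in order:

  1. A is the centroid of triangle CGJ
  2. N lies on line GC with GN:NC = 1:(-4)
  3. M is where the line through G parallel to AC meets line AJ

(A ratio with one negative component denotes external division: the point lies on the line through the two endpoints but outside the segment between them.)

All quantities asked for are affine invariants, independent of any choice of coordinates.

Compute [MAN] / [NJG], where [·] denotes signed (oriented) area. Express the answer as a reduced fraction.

Set G = (0, 0), J = (1, 0), C = (0, 1); any affine frame gives the same invariant.
1. A is the centroid of triangle CGJ ⇒ A = (1/3, 1/3)
2. N lies on line GC with GN:NC = 1:(-4) ⇒ N = (0, -1/3)
3. M is where the line through G parallel to AC meets line AJ ⇒ M = (-1/3, 2/3)
2·[MAN] = -5/9, 2·[NJG] = 1/3
[MAN]:[NJG] = -5/9:1/3 = -5/3

[MAN]:[NJG] = -5/3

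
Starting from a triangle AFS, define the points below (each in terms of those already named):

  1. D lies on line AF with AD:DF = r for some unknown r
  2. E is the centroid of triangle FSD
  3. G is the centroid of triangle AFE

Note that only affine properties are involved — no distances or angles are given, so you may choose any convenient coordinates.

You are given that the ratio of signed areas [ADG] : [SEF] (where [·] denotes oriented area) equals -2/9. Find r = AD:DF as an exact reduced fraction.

Set A = (0, 0), F = (1, 0), S = (0, 1); any affine frame gives the same invariant.
1. With AD:DF = r, write λ = r/(r+1) so D = A + λ·(F−A); D is affine-linear in λ
2. E is the centroid of triangle FSD ⇒ E is an affine combination of earlier points and hence also affine-linear in λ
3. G is the centroid of triangle AFE ⇒ G is an affine combination of earlier points and hence also affine-linear in λ
Every point depending on D is an affine combination of D and λ-independent points, so each such coordinate is linear in λ; the λ² term in each signed area is a multiple of (F−A)×(F−A) = 0, so 2·[ADG] and 2·[SEF] are each linear in λ. Evaluating at λ=0 and λ=1:
  2·[ADG] = 1/9·λ,   2·[SEF] = -1/3·λ + 1/3
So [ADG]:[SEF] = (1/9·λ) / (-1/3·λ + 1/3). Setting this equal to -2/9:
  1/9·λ = -2/9·(-1/3·λ + 1/3)  ⇒  λ = -2
Then r = λ/(1−λ) = (-2)/(3) = -2/3. Check: with r = -2/3, D = (-2, 0) and [ADG]:[SEF] = -2/9 as required.

r = -2/3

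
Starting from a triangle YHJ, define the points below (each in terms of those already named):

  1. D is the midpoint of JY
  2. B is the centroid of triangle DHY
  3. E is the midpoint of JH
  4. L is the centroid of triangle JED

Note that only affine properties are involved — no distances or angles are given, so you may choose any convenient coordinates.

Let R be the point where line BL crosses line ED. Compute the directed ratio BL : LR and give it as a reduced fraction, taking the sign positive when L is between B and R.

Set Y = (0, 0), H = (1, 0), J = (0, 1); any affine frame gives the same invariant.
1. D is the midpoint of JY ⇒ D = (0, 1/2)
2. B is the centroid of triangle DHY ⇒ B = (1/3, 1/6)
3. E is the midpoint of JH ⇒ E = (1/2, 1/2)
4. L is the centroid of triangle JED ⇒ L = (1/6, 2/3)
line BL meets ED at R = (2/9, 1/2)
L = B + t·(R−B) with t = 3/2, so BL:LR = 3/2:-1/2

BL:LR = -3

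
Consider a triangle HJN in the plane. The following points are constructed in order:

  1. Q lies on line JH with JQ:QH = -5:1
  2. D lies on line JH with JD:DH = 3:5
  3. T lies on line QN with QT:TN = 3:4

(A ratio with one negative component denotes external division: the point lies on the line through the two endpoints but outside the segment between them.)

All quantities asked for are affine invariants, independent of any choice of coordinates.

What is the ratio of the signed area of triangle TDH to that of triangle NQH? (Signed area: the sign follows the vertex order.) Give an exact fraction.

[TDH]:[NQH] = -15/14

Choose coordinates H = (0, 0), J = (1, 0), N = (0, 1).
1. Q lies on line JH with JQ:QH = -5:1 ⇒ Q = (-1/4, 0)
2. D lies on line JH with JD:DH = 3:5 ⇒ D = (5/8, 0)
3. T lies on line QN with QT:TN = 3:4 ⇒ T = (-1/7, 3/7)
2·[TDH] = -15/56, 2·[NQH] = 1/4
[TDH]:[NQH] = -15/56:1/4 = -15/14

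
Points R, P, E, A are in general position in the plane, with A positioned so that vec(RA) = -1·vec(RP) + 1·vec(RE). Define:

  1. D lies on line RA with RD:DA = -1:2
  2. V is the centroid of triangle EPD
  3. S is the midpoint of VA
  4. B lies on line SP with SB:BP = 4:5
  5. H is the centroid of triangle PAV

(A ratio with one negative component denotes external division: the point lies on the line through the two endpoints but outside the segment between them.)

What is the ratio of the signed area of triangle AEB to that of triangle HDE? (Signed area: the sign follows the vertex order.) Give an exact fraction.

Work in coordinates with R = (0, 0), P = (1, 0), E = (0, 1), A = (-1, 1).
1. D lies on line RA with RD:DA = -1:2 ⇒ D = (1, -1)
2. V is the centroid of triangle EPD ⇒ V = (2/3, 0)
3. S is the midpoint of VA ⇒ S = (-1/6, 1/2)
4. B lies on line SP with SB:BP = 4:5 ⇒ B = (19/54, 5/18)
5. H is the centroid of triangle PAV ⇒ H = (2/9, 1/3)
2·[AEB] = -13/18, 2·[HDE] = 2/9
[AEB]:[HDE] = -13/18:2/9 = -13/4

[AEB]:[HDE] = -13/4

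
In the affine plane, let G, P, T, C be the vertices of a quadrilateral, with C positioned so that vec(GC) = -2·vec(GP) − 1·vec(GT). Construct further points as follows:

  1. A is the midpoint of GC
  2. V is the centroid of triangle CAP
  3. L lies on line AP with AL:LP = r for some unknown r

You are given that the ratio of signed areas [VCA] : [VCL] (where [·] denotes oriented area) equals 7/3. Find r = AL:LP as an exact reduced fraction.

r = 2/5

Work in coordinates with G = (0, 0), P = (1, 0), T = (0, 1), C = (-2, -1).
1. A is the midpoint of GC ⇒ A = (-1, -1/2)
2. V is the centroid of triangle CAP ⇒ V = (-2/3, -1/2)
3. With AL:LP = r, write λ = r/(r+1) so L = A + λ·(P−A); L is affine-linear in λ
Every point depending on L is an affine combination of L and λ-independent points, so each such coordinate is linear in λ; the λ² term in each signed area is a multiple of (P−A)×(P−A) = 0, so 2·[VCA] and 2·[VCL] are each linear in λ. Evaluating at λ=0 and λ=1:
  2·[VCA] = -1/6,   2·[VCL] = 1/3·λ − 1/6
So [VCA]:[VCL] = (-1/6) / (1/3·λ − 1/6). Setting this equal to 7/3:
  -1/6 = 7/3·(1/3·λ − 1/6)  ⇒  λ = 2/7
Then r = λ/(1−λ) = (2/7)/(5/7) = 2/5. Check: with r = 2/5, L = (-3/7, -5/14) and [VCA]:[VCL] = 7/3 as required.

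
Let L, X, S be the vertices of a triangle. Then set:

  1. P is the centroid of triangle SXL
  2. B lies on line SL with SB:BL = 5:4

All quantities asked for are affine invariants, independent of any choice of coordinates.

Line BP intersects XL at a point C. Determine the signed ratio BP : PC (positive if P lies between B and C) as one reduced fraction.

Set L = (0, 0), X = (1, 0), S = (0, 1); any affine frame gives the same invariant.
1. P is the centroid of triangle SXL ⇒ P = (1/3, 1/3)
2. B lies on line SL with SB:BL = 5:4 ⇒ B = (0, 4/9)
line BP meets XL at C = (4/3, 0)
P = B + t·(C−B) with t = 1/4, so BP:PC = 1/4:3/4

BP:PC = 1/3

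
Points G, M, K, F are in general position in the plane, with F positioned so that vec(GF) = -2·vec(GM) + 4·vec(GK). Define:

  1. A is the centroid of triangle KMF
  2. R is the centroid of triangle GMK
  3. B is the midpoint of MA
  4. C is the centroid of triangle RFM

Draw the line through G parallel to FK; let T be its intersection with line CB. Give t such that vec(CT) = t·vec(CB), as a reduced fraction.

Work in coordinates with G = (0, 0), M = (1, 0), K = (0, 1), F = (-2, 4).
1. A is the centroid of triangle KMF ⇒ A = (-1/3, 5/3)
2. R is the centroid of triangle GMK ⇒ R = (1/3, 1/3)
3. B is the midpoint of MA ⇒ B = (1/3, 5/6)
4. C is the centroid of triangle RFM ⇒ C = (-2/9, 13/9)
through G parallel to FK: direction (2, -3); meets CB at T = (-3, 9/2)
T = C + t·(B−C) with t = -5

t = -5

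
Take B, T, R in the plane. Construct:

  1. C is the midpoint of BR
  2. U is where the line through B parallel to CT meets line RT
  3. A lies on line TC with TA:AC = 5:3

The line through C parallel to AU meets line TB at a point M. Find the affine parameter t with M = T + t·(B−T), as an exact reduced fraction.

t = 8/21

Choose coordinates B = (0, 0), T = (1, 0), R = (0, 1).
1. C is the midpoint of BR ⇒ C = (0, 1/2)
2. U is where the line through B parallel to CT meets line RT ⇒ U = (2, -1)
3. A lies on line TC with TA:AC = 5:3 ⇒ A = (3/8, 5/16)
through C parallel to AU: direction (13/8, -21/16); meets TB at M = (13/21, 0)
M = T + t·(B−T) with t = 8/21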